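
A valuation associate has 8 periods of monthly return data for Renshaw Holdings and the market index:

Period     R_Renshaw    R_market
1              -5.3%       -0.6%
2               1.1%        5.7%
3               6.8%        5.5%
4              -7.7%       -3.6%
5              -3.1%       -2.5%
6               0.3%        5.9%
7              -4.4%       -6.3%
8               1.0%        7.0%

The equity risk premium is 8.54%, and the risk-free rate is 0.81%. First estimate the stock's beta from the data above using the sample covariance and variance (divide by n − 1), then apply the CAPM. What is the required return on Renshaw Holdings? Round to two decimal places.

6.84%

Mean R_i = (-5.3 + 1.1 + 6.8 − 7.7 − 3.1 + 0.3 − 4.4 + 1.0) / 8 = -1.4125%
Mean R_m = (-0.6 + 5.7 + 5.5 − 3.6 − 2.5 + 5.9 − 6.3 + 7.0) / 8 = 1.3875%
Σ(R_i − R̄_i)(R_m − R̄_m) = 134.4888  ⇒  Cov = 134.4888 / 7 = 19.2127
Σ(R_m − R̄_m)² = 190.4088  ⇒  Var(R_m) = 190.4088 / 7 = 27.2013
β = Cov / Var(R_m) = 19.2127 / 27.2013 = 0.7063
E(R) = R_f + β × MRP = 0.81% + 0.7063 × 8.54% = 6.84%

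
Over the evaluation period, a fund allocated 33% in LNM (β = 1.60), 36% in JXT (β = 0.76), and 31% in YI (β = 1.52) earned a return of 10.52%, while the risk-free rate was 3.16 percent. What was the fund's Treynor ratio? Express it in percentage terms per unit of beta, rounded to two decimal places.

5.78%

β_P = 0.33×1.60 + 0.36×0.76 + 0.31×1.52 = 1.2728
Treynor = (R_P − R_f) / β_P = (10.52% − 3.16%) / 1.2728 = 7.36% / 1.2728 = 5.78%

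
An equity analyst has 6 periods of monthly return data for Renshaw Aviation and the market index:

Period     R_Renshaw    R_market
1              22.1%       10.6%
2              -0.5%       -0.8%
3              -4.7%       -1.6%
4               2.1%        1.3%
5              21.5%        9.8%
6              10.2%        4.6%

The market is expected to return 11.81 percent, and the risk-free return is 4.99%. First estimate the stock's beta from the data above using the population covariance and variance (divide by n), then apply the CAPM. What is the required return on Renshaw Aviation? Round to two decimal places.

Mean R_i = (22.1 − 0.5 − 4.7 + 2.1 + 21.5 + 10.2) / 6 = 8.4500%
Mean R_m = (10.6 − 0.8 − 1.6 + 1.3 + 9.8 + 4.6) / 6 = 3.9833%
Σ(R_i − R̄_i)(R_m − R̄_m) = 300.5750  ⇒  Cov = 300.5750 / 6 = 50.0958
Σ(R_m − R̄_m)² = 139.2483  ⇒  Var(R_m) = 139.2483 / 6 = 23.2081
β = Cov / Var(R_m) = 50.0958 / 23.2081 = 2.1585
MRP = 11.81% − 4.99% = 6.82%
E(R) = R_f + β × MRP = 4.99% + 2.1585 × 6.82% = 19.71%

19.71%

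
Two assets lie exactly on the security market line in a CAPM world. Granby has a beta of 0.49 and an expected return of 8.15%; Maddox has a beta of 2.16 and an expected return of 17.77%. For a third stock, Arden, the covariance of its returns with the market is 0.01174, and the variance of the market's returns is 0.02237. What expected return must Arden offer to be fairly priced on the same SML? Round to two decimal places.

8.35%

MRP = (17.77% − 8.15%) / (2.16 − 0.49) = 5.7605%
R_f = 8.15% − 0.49 × 5.7605% = 5.3274%
β_Arden = Cov / Var(R_m) = 0.01174 / 0.02237 = 0.5248
E(R_Arden) = R_f + β × MRP = 5.3274% + 0.5248 × 5.7605% = 8.35%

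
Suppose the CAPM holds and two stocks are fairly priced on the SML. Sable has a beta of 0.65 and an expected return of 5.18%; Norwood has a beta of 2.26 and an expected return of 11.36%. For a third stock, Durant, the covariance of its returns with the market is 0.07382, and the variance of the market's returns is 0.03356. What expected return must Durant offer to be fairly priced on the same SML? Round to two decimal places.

11.13%

MRP = (11.36% − 5.18%) / (2.26 − 0.65) = 3.8385%
R_f = 5.18% − 0.65 × 3.8385% = 2.6850%
β_Durant = Cov / Var(R_m) = 0.07382 / 0.03356 = 2.1996
E(R_Durant) = R_f + β × MRP = 2.6850% + 2.1996 × 3.8385% = 11.13%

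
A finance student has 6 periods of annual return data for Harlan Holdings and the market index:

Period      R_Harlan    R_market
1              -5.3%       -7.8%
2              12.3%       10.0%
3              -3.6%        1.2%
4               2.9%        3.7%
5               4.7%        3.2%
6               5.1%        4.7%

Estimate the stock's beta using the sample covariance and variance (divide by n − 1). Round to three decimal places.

0.992

Mean R_i = (-5.3 + 12.3 − 3.6 + 2.9 + 4.7 + 5.1) / 6 = 2.6833%
Mean R_m = (-7.8 + 10.0 + 1.2 + 3.7 + 3.2 + 4.7) / 6 = 2.5000%
Σ(R_i − R̄_i)(R_m − R̄_m) = 169.5100  ⇒  Cov = 169.5100 / 5 = 33.9020
Σ(R_m − R̄_m)² = 170.8000  ⇒  Var(R_m) = 170.8000 / 5 = 34.1600
β = Cov / Var(R_m) = 33.9020 / 34.1600 = 0.9924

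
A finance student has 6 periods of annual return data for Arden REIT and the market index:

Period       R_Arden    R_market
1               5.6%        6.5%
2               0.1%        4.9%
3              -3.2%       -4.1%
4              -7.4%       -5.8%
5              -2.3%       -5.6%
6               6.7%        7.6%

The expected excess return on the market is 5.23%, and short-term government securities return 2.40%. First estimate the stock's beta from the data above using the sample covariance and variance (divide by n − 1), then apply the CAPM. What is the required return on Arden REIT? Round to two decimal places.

Mean R_i = (5.6 + 0.1 − 3.2 − 7.4 − 2.3 + 6.7) / 6 = -0.0833%
Mean R_m = (6.5 + 4.9 − 4.1 − 5.8 − 5.6 + 7.6) / 6 = 0.5833%
Σ(R_i − R̄_i)(R_m − R̄_m) = 157.0217  ⇒  Cov = 157.0217 / 5 = 31.4043
Σ(R_m − R̄_m)² = 203.7883  ⇒  Var(R_m) = 203.7883 / 5 = 40.7577
β = Cov / Var(R_m) = 31.4043 / 40.7577 = 0.7705
E(R) = R_f + β × MRP = 2.40% + 0.7705 × 5.23% = 6.43%

6.43%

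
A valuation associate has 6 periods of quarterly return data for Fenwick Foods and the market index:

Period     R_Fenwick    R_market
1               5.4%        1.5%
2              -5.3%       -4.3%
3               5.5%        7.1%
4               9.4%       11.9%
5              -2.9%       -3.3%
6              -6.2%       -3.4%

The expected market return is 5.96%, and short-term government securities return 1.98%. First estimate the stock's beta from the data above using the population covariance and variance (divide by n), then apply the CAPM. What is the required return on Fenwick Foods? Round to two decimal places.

Mean R_i = (5.4 − 5.3 + 5.5 + 9.4 − 2.9 − 6.2) / 6 = 0.9833%
Mean R_m = (1.5 − 4.3 + 7.1 + 11.9 − 3.3 − 3.4) / 6 = 1.5833%
Σ(R_i − R̄_i)(R_m − R̄_m) = 203.1083  ⇒  Cov = 203.1083 / 6 = 33.8514
Σ(R_m − R̄_m)² = 220.1683  ⇒  Var(R_m) = 220.1683 / 6 = 36.6947
β = Cov / Var(R_m) = 33.8514 / 36.6947 = 0.9225
MRP = 5.96% − 1.98% = 3.98%
E(R) = R_f + β × MRP = 1.98% + 0.9225 × 3.98% = 5.65%

5.65%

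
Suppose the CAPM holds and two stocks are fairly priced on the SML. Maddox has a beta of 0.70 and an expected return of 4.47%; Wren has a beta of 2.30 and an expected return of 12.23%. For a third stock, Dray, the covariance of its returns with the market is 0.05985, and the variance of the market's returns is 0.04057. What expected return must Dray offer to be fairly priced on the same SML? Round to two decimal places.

8.23%

MRP = (12.23% − 4.47%) / (2.30 − 0.70) = 4.8500%
R_f = 4.47% − 0.70 × 4.8500% = 1.0750%
β_Dray = Cov / Var(R_m) = 0.05985 / 0.04057 = 1.4752
E(R_Dray) = R_f + β × MRP = 1.0750% + 1.4752 × 4.8500% = 8.23%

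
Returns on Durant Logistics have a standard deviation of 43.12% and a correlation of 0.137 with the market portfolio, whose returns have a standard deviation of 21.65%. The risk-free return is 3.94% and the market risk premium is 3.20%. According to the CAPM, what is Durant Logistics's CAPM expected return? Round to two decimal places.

β = ρ × σ_i / σ_m = 0.137 × 43.12% / 21.65% = 0.2729
E(R) = 3.94% + 0.2729 × 3.20% = 4.81%

4.81%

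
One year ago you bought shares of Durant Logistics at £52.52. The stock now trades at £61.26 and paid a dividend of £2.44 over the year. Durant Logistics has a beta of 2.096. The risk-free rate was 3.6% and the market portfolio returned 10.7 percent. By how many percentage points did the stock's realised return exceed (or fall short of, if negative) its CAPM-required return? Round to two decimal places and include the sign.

Realised HPR = (P1 + D1 − P0) / P0 = (61.26 + 2.44 − 52.52) / 52.52 = 11.18 / 52.52 = 21.2871%
MRP = 10.7% − 3.6% = 7.10%
CAPM required = R_f + β·MRP = 3.6% + 2.096 × 7.1% = 18.4816%
α = realised − required = 21.2871% − 18.4816% = +2.81%

+2.81%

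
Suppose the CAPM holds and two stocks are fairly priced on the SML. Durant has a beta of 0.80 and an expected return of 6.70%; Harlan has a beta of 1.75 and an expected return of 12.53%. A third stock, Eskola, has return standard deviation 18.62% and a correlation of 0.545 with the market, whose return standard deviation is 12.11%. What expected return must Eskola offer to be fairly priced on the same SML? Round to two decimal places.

6.93%

MRP = (12.53% − 6.70%) / (1.75 − 0.80) = 6.1368%
R_f = 6.70% − 0.80 × 6.1368% = 1.7906%
β_Eskola = ρ·σ_i/σ_m = 0.545 × 18.62 / 12.11 = 0.8380
E(R_Eskola) = R_f + β × MRP = 1.7906% + 0.8380 × 6.1368% = 6.93%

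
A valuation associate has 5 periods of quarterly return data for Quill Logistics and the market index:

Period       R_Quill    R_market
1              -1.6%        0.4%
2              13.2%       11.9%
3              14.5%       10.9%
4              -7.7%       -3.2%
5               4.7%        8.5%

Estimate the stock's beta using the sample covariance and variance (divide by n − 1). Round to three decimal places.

Mean R_i = (-1.6 + 13.2 + 14.5 − 7.7 + 4.7) / 5 = 4.6200%
Mean R_m = (0.4 + 11.9 + 10.9 − 3.2 + 8.5) / 5 = 5.7000%
Σ(R_i − R̄_i)(R_m − R̄_m) = 247.4100  ⇒  Cov = 247.4100 / 4 = 61.8525
Σ(R_m − R̄_m)² = 180.6200  ⇒  Var(R_m) = 180.6200 / 4 = 45.1550
β = Cov / Var(R_m) = 61.8525 / 45.1550 = 1.3698

1.370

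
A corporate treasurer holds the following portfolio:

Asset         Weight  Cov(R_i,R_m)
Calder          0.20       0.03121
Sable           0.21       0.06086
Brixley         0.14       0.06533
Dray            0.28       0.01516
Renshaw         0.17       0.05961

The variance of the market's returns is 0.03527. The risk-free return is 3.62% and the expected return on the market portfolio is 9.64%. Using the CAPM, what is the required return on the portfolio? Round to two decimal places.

10.88%

β_Calder = 0.03121 / 0.03527 = 0.8849
β_Sable = 0.06086 / 0.03527 = 1.7255
β_Brixley = 0.06533 / 0.03527 = 1.8523
β_Dray = 0.01516 / 0.03527 = 0.4298
β_Renshaw = 0.05961 / 0.03527 = 1.6901
β_P = Σ w_i β_i = 0.20×0.8849 + 0.21×1.7255 + 0.14×1.8523 + 0.28×0.4298 + 0.17×1.6901 = 1.2063
MRP = 9.64% − 3.62% = 6.02%
E(R_P) = R_f + β_P × MRP = 3.62% + 1.2063 × 6.02% = 10.88%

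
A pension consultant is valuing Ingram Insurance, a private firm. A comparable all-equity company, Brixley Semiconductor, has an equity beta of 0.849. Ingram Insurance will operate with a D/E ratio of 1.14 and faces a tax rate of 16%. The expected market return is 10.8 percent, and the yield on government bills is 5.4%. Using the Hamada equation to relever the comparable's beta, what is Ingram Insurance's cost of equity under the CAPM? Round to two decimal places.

β_L = β_U × [1 + (1 − t)(D/E)] = 0.849 × [1 + (1 − 0.16) × 1.14]
    = 0.849 × [1 + 0.84 × 1.14] = 0.849 × 1.9576 = 1.6620
MRP = 10.8% − 5.4% = 5.40%
E(R) = R_f + β_L × MRP = 5.4% + 1.6620 × 5.4% = 14.37%

14.37%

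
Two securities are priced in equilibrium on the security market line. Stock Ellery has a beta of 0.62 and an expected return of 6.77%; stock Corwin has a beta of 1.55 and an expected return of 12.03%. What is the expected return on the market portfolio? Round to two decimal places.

8.92%

Both satisfy E(R) = R_f + β·MRP, so the slope of the SML is
MRP = (12.03% − 6.77%) / (1.55 − 0.62) = 5.26% / 0.93 = 5.6559%
R_f = E(R_Ellery) − β_Ellery·MRP = 6.77% − 0.62 × 5.6559% = 3.2633%
E(R_m) = R_f + MRP = 3.2633% + 5.6559% = 8.92%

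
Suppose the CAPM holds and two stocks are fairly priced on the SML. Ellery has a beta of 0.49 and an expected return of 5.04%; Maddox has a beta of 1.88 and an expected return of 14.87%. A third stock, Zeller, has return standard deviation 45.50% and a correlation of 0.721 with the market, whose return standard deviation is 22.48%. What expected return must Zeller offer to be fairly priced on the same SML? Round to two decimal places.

11.89%

MRP = (14.87% − 5.04%) / (1.88 − 0.49) = 7.0719%
R_f = 5.04% − 0.49 × 7.0719% = 1.5748%
β_Zeller = ρ·σ_i/σ_m = 0.721 × 45.50 / 22.48 = 1.4593
E(R_Zeller) = R_f + β × MRP = 1.5748% + 1.4593 × 7.0719% = 11.89%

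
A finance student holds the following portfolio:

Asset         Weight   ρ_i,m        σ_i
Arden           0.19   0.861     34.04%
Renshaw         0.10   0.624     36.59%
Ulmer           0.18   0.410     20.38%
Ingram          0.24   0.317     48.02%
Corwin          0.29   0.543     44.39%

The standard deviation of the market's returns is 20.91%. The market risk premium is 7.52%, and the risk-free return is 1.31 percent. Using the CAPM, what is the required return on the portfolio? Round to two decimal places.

β_Arden = 0.861 × 34.04% / 20.91% = 1.4016
β_Renshaw = 0.624 × 36.59% / 20.91% = 1.0919
β_Ulmer = 0.410 × 20.38% / 20.91% = 0.3996
β_Ingram = 0.317 × 48.02% / 20.91% = 0.7280
β_Corwin = 0.543 × 44.39% / 20.91% = 1.1527
β_P = Σ w_i β_i = 0.19×1.4016 + 0.10×1.0919 + 0.18×0.3996 + 0.24×0.7280 + 0.29×1.1527 = 0.9564
E(R_P) = R_f + β_P × MRP = 1.31% + 0.9564 × 7.52% = 8.50%

8.50%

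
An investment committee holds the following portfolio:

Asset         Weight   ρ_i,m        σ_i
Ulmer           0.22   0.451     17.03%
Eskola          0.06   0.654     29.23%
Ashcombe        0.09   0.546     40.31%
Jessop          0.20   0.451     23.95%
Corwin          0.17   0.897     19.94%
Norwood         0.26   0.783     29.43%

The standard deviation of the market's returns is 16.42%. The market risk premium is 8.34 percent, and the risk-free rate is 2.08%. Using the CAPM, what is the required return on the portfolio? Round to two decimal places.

β_Ulmer = 0.451 × 17.03% / 16.42% = 0.4678
β_Eskola = 0.654 × 29.23% / 16.42% = 1.1642
β_Ashcombe = 0.546 × 40.31% / 16.42% = 1.3404
β_Jessop = 0.451 × 23.95% / 16.42% = 0.6578
β_Corwin = 0.897 × 19.94% / 16.42% = 1.0893
β_Norwood = 0.783 × 29.43% / 16.42% = 1.4034
β_P = Σ w_i β_i = 0.22×0.4678 + 0.06×1.1642 + 0.09×1.3404 + 0.20×0.6578 + 0.17×1.0893 + 0.26×1.4034 = 0.9750
E(R_P) = R_f + β_P × MRP = 2.08% + 0.9750 × 8.34% = 10.21%

10.21%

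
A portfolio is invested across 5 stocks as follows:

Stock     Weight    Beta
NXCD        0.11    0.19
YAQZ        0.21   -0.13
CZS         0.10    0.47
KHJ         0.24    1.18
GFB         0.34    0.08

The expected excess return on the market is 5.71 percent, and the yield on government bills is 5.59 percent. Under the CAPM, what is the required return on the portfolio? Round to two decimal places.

β_P = Σ w_i β_i = 0.11×0.19 + 0.21×-0.13 + 0.10×0.47 + 0.24×1.18 + 0.34×0.08 = 0.3510
E(R_P) = R_f + β_P × MRP = 5.59% + 0.3510 × 5.71% = 7.59%

7.59%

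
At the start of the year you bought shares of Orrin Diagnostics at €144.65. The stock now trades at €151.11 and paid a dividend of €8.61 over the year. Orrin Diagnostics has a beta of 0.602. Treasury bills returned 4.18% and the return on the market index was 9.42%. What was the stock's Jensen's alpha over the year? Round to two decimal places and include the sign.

+3.08%

Realised HPR = (P1 + D1 − P0) / P0 = (151.11 + 8.61 − 144.65) / 144.65 = 15.07 / 144.65 = 10.4183%
MRP = 9.42% − 4.18% = 5.24%
CAPM required = R_f + β·MRP = 4.18% + 0.602 × 5.24% = 7.33448%
α = realised − required = 10.4183% − 7.33448% = +3.08%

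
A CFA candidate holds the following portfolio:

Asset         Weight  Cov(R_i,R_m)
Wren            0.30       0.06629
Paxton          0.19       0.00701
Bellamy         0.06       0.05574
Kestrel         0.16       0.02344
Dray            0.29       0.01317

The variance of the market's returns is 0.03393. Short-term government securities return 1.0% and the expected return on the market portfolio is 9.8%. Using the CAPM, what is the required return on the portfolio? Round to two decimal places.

β_Wren = 0.06629 / 0.03393 = 1.9537
β_Paxton = 0.00701 / 0.03393 = 0.2066
β_Bellamy = 0.05574 / 0.03393 = 1.6428
β_Kestrel = 0.02344 / 0.03393 = 0.6908
β_Dray = 0.01317 / 0.03393 = 0.3882
β_P = Σ w_i β_i = 0.30×1.9537 + 0.19×0.2066 + 0.06×1.6428 + 0.16×0.6908 + 0.29×0.3882 = 0.9470
MRP = 9.8% − 1.0% = 8.80%
E(R_P) = R_f + β_P × MRP = 1.0% + 0.9470 × 8.8% = 9.33%

9.33%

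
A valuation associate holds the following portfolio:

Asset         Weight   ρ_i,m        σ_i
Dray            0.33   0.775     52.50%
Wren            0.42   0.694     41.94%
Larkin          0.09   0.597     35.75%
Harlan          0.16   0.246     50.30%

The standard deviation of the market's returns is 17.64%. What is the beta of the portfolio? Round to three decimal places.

1.675

β_Dray = 0.775 × 52.50% / 17.64% = 2.3065
β_Wren = 0.694 × 41.94% / 17.64% = 1.6500
β_Larkin = 0.597 × 35.75% / 17.64% = 1.2099
β_Harlan = 0.246 × 50.30% / 17.64% = 0.7015
β_P = Σ w_i β_i = 0.33×2.3065 + 0.42×1.6500 + 0.09×1.2099 + 0.16×0.7015 = 1.6753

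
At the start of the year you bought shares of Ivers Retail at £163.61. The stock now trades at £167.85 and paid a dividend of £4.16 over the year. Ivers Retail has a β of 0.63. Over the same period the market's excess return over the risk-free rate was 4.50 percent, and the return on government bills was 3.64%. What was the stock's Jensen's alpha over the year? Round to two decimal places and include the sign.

-1.34%

Realised HPR = (P1 + D1 − P0) / P0 = (167.85 + 4.16 − 163.61) / 163.61 = 8.40 / 163.61 = 5.1342%
CAPM required = R_f + β·MRP = 3.64% + 0.63 × 4.50% = 6.4750%
α = realised − required = 5.1342% − 6.4750% = -1.34%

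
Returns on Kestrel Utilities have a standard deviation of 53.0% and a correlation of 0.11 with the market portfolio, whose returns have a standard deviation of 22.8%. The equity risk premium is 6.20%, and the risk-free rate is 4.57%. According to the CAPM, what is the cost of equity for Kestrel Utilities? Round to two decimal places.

6.16%

β = ρ × σ_i / σ_m = 0.11 × 53.0% / 22.8% = 0.2557
E(R) = 4.57% + 0.2557 × 6.20% = 6.16%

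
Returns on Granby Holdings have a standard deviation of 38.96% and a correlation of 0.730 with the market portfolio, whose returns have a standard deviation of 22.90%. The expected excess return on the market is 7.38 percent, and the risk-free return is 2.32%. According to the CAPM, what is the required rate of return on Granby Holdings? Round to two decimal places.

β = ρ × σ_i / σ_m = 0.730 × 38.96% / 22.90% = 1.2420
E(R) = 2.32% + 1.2420 × 7.38% = 11.49%

11.49%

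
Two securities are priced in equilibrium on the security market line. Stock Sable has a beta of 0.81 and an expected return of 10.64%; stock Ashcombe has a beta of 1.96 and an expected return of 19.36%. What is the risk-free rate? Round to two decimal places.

4.50%

Both satisfy E(R) = R_f + β·MRP, so the slope of the SML is
MRP = (19.36% − 10.64%) / (1.96 − 0.81) = 8.72% / 1.15 = 7.5826%
R_f = E(R_Sable) − β_Sable·MRP = 10.64% − 0.81 × 7.5826% = 4.4981%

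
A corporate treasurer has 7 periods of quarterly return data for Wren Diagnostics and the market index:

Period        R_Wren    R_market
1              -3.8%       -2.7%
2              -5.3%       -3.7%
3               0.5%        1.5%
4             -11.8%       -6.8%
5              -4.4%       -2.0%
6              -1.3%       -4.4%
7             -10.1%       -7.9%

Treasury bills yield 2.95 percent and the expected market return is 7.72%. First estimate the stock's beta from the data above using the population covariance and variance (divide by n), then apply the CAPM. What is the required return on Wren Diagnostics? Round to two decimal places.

Mean R_i = (-3.8 − 5.3 + 0.5 − 11.8 − 4.4 − 1.3 − 10.1) / 7 = -5.1714%
Mean R_m = (-2.7 − 3.7 + 1.5 − 6.8 − 2.0 − 4.4 − 7.9) / 7 = -3.7143%
Σ(R_i − R̄_i)(R_m − R̄_m) = 70.7129  ⇒  Cov = 70.7129 / 7 = 10.1018
Σ(R_m − R̄_m)² = 58.6686  ⇒  Var(R_m) = 58.6686 / 7 = 8.3812
β = Cov / Var(R_m) = 10.1018 / 8.3812 = 1.2053
MRP = 7.72% − 2.95% = 4.77%
E(R) = R_f + β × MRP = 2.95% + 1.2053 × 4.77% = 8.70%

8.70%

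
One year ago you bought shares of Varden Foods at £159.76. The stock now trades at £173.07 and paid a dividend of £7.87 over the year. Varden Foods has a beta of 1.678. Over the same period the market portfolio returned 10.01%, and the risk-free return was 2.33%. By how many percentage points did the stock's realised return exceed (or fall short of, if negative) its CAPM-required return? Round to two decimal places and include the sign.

-1.96%

Realised HPR = (P1 + D1 − P0) / P0 = (173.07 + 7.87 − 159.76) / 159.76 = 21.18 / 159.76 = 13.2574%
MRP = 10.01% − 2.33% = 7.68%
CAPM required = R_f + β·MRP = 2.33% + 1.678 × 7.68% = 15.21704%
α = realised − required = 13.2574% − 15.21704% = -1.96%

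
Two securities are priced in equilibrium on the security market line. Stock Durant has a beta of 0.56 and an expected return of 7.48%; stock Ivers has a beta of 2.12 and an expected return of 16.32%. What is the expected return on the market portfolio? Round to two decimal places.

9.97%

Both satisfy E(R) = R_f + β·MRP, so the slope of the SML is
MRP = (16.32% − 7.48%) / (2.12 − 0.56) = 8.84% / 1.56 = 5.6667%
R_f = E(R_Durant) − β_Durant·MRP = 7.48% − 0.56 × 5.6667% = 4.3066%
E(R_m) = R_f + MRP = 4.3066% + 5.6667% = 9.97%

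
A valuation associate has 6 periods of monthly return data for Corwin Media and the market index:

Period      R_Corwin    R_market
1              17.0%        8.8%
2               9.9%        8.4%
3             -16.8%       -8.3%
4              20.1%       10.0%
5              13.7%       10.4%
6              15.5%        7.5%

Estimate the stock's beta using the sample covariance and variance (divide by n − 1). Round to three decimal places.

1.830

Mean R_i = (17.0 + 9.9 − 16.8 + 20.1 + 13.7 + 15.5) / 6 = 9.9000%
Mean R_m = (8.8 + 8.4 − 8.3 + 10.0 + 10.4 + 7.5) / 6 = 6.1333%
Σ(R_i − R̄_i)(R_m − R̄_m) = 467.6100  ⇒  Cov = 467.6100 / 5 = 93.5220
Σ(R_m − R̄_m)² = 255.5933  ⇒  Var(R_m) = 255.5933 / 5 = 51.1187
β = Cov / Var(R_m) = 93.5220 / 51.1187 = 1.8295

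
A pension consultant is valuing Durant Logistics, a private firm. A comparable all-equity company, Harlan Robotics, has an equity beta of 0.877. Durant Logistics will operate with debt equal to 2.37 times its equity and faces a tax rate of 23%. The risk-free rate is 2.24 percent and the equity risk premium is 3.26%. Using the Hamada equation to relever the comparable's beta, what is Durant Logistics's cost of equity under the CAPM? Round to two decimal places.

10.32%

β_L = β_U × [1 + (1 − t)(D/E)] = 0.877 × [1 + (1 − 0.23) × 2.37]
    = 0.877 × [1 + 0.77 × 2.37] = 0.877 × 2.8249 = 2.4774
E(R) = R_f + β_L × MRP = 2.24% + 2.4774 × 3.26% = 10.32%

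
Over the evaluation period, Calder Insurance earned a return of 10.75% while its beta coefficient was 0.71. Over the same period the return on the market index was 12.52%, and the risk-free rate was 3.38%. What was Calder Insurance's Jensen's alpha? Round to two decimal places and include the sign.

+0.88%

Market excess return = 12.52% − 3.38% = 9.14%
CAPM benchmark = R_f + β(R_m − R_f) = 3.38% + 0.71 × 9.14% = 9.8694%
α = actual − benchmark = 10.75% − 9.8694% = +0.88%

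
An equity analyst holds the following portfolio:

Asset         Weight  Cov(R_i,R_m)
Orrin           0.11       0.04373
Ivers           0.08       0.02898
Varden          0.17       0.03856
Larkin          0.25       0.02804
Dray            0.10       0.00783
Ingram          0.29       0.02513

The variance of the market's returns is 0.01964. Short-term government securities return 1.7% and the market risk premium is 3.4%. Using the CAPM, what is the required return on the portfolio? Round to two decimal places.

β_Orrin = 0.04373 / 0.01964 = 2.2266
β_Ivers = 0.02898 / 0.01964 = 1.4756
β_Varden = 0.03856 / 0.01964 = 1.9633
β_Larkin = 0.02804 / 0.01964 = 1.4277
β_Dray = 0.00783 / 0.01964 = 0.3987
β_Ingram = 0.02513 / 0.01964 = 1.2795
β_P = Σ w_i β_i = 0.11×2.2266 + 0.08×1.4756 + 0.17×1.9633 + 0.25×1.4277 + 0.10×0.3987 + 0.29×1.2795 = 1.4646
E(R_P) = R_f + β_P × MRP = 1.7% + 1.4646 × 3.4% = 6.68%

6.68%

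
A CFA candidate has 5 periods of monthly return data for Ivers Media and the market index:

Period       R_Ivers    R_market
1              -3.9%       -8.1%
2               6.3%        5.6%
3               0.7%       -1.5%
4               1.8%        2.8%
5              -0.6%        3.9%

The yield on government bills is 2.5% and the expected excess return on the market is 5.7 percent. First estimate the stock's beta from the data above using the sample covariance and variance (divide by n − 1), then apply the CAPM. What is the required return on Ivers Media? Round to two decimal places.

5.62%

Mean R_i = (-3.9 + 6.3 + 0.7 + 1.8 − 0.6) / 5 = 0.8600%
Mean R_m = (-8.1 + 5.6 − 1.5 + 2.8 + 3.9) / 5 = 0.5400%
Σ(R_i − R̄_i)(R_m − R̄_m) = 66.1980  ⇒  Cov = 66.1980 / 4 = 16.5495
Σ(R_m − R̄_m)² = 120.8120  ⇒  Var(R_m) = 120.8120 / 4 = 30.2030
β = Cov / Var(R_m) = 16.5495 / 30.2030 = 0.5479
E(R) = R_f + β × MRP = 2.5% + 0.5479 × 5.7% = 5.62%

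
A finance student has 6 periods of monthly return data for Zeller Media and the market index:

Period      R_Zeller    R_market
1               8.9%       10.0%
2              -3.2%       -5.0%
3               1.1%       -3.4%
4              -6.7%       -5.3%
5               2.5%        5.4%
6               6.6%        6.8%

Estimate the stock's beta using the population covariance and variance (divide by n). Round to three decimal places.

Mean R_i = (8.9 − 3.2 + 1.1 − 6.7 + 2.5 + 6.6) / 6 = 1.5333%
Mean R_m = (10.0 − 5.0 − 3.4 − 5.3 + 5.4 + 6.8) / 6 = 1.4167%
Σ(R_i − R̄_i)(R_m − R̄_m) = 182.1167  ⇒  Cov = 182.1167 / 6 = 30.3528
Σ(R_m − R̄_m)² = 228.0083  ⇒  Var(R_m) = 228.0083 / 6 = 38.0014
β = Cov / Var(R_m) = 30.3528 / 38.0014 = 0.7987

0.799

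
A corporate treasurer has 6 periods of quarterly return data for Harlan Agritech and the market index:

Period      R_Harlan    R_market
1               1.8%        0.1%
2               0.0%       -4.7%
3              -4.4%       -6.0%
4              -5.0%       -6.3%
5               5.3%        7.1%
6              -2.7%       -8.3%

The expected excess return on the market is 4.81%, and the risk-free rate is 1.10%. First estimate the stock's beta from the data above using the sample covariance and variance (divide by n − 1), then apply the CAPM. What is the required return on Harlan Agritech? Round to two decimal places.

4.15%

Mean R_i = (1.8 + 0.0 − 4.4 − 5.0 + 5.3 − 2.7) / 6 = -0.8333%
Mean R_m = (0.1 − 4.7 − 6.0 − 6.3 + 7.1 − 8.3) / 6 = -3.0167%
Σ(R_i − R̄_i)(R_m − R̄_m) = 103.0367  ⇒  Cov = 103.0367 / 5 = 20.6073
Σ(R_m − R̄_m)² = 162.4883  ⇒  Var(R_m) = 162.4883 / 5 = 32.4977
β = Cov / Var(R_m) = 20.6073 / 32.4977 = 0.6341
E(R) = R_f + β × MRP = 1.10% + 0.6341 × 4.81% = 4.15%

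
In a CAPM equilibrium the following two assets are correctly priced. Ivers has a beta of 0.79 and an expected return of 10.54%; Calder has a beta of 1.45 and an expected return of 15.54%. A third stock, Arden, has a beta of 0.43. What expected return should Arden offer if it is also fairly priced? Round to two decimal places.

MRP (SML slope) = (15.54% − 10.54%) / (1.45 − 0.79) = 5.00% / 0.66 = 7.5758%
R_f (intercept) = 10.54% − 0.79 × 7.5758% = 4.5551%
E(R_Arden) = R_f + β × MRP = 4.5551% + 0.43 × 7.5758% = 7.81%

7.81%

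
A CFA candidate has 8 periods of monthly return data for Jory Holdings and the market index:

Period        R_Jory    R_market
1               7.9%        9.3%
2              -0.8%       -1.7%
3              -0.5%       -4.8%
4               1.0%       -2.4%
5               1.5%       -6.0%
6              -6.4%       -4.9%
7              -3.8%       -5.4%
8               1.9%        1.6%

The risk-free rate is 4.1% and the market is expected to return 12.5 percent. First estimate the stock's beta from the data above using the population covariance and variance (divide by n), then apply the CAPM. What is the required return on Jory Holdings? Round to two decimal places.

Mean R_i = (7.9 − 0.8 − 0.5 + 1.0 + 1.5 − 6.4 − 3.8 + 1.9) / 8 = 0.1000%
Mean R_m = (9.3 − 1.7 − 4.8 − 2.4 − 6.0 − 4.9 − 5.4 + 1.6) / 8 = -1.7875%
Σ(R_i − R̄_i)(R_m − R̄_m) = 122.1800  ⇒  Cov = 122.1800 / 8 = 15.2725
Σ(R_m − R̄_m)² = 184.3488  ⇒  Var(R_m) = 184.3488 / 8 = 23.0436
β = Cov / Var(R_m) = 15.2725 / 23.0436 = 0.6628
MRP = 12.5% − 4.1% = 8.40%
E(R) = R_f + β × MRP = 4.1% + 0.6628 × 8.4% = 9.67%

9.67%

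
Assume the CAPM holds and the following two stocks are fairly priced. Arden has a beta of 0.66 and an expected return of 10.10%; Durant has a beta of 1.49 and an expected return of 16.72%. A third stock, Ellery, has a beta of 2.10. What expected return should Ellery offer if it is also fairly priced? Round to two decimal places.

MRP (SML slope) = (16.72% − 10.10%) / (1.49 − 0.66) = 6.62% / 0.83 = 7.9759%
R_f (intercept) = 10.10% − 0.66 × 7.9759% = 4.8359%
E(R_Ellery) = R_f + β × MRP = 4.8359% + 2.10 × 7.9759% = 21.59%

21.59%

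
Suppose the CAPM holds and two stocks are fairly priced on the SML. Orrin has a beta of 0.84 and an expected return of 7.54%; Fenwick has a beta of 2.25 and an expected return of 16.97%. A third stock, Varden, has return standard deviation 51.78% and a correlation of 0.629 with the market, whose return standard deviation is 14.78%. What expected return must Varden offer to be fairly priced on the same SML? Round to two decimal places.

16.66%

MRP = (16.97% − 7.54%) / (2.25 − 0.84) = 6.6879%
R_f = 7.54% − 0.84 × 6.6879% = 1.9222%
β_Varden = ρ·σ_i/σ_m = 0.629 × 51.78 / 14.78 = 2.2036
E(R_Varden) = R_f + β × MRP = 1.9222% + 2.2036 × 6.6879% = 16.66%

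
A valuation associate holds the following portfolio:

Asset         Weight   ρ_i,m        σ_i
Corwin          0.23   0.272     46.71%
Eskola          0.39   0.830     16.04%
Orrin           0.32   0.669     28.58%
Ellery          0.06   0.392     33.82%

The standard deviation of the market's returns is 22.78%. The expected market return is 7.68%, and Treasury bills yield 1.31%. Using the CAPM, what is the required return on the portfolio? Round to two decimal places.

5.51%

β_Corwin = 0.272 × 46.71% / 22.78% = 0.5577
β_Eskola = 0.830 × 16.04% / 22.78% = 0.5844
β_Orrin = 0.669 × 28.58% / 22.78% = 0.8393
β_Ellery = 0.392 × 33.82% / 22.78% = 0.5820
β_P = Σ w_i β_i = 0.23×0.5577 + 0.39×0.5844 + 0.32×0.8393 + 0.06×0.5820 = 0.6597
MRP = 7.68% − 1.31% = 6.37%
E(R_P) = R_f + β_P × MRP = 1.31% + 0.6597 × 6.37% = 5.51%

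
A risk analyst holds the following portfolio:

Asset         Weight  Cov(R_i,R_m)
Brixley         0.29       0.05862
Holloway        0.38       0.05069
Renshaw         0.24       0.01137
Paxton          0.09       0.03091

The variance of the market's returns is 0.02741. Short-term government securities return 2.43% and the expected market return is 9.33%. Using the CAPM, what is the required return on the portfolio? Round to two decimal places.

12.95%

β_Brixley = 0.05862 / 0.02741 = 2.1386
β_Holloway = 0.05069 / 0.02741 = 1.8493
β_Renshaw = 0.01137 / 0.02741 = 0.4148
β_Paxton = 0.03091 / 0.02741 = 1.1277
β_P = Σ w_i β_i = 0.29×2.1386 + 0.38×1.8493 + 0.24×0.4148 + 0.09×1.1277 = 1.5240
MRP = 9.33% − 2.43% = 6.90%
E(R_P) = R_f + β_P × MRP = 2.43% + 1.5240 × 6.90% = 12.95%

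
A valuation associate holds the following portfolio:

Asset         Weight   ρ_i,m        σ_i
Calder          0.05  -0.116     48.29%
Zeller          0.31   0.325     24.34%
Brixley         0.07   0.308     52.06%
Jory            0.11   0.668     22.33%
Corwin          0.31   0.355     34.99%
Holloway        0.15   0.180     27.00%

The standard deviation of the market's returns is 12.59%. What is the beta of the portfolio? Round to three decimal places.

0.756

β_Calder = -0.116 × 48.29% / 12.59% = -0.4449
β_Zeller = 0.325 × 24.34% / 12.59% = 0.6283
β_Brixley = 0.308 × 52.06% / 12.59% = 1.2736
β_Jory = 0.668 × 22.33% / 12.59% = 1.1848
β_Corwin = 0.355 × 34.99% / 12.59% = 0.9866
β_Holloway = 0.180 × 27.00% / 12.59% = 0.3860
β_P = Σ w_i β_i = 0.05×-0.4449 + 0.31×0.6283 + 0.07×1.2736 + 0.11×1.1848 + 0.31×0.9866 + 0.15×0.3860 = 0.7558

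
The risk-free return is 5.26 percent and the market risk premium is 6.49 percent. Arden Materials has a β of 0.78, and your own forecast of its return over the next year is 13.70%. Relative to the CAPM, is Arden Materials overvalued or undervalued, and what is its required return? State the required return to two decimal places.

Required return = R_f + β·MRP = 5.26% + 0.78 × 6.49% = 10.32%
Forecast 13.70% > required 10.32% → the stock plots above the SML → undervalued.

Undervalued; required return 10.32%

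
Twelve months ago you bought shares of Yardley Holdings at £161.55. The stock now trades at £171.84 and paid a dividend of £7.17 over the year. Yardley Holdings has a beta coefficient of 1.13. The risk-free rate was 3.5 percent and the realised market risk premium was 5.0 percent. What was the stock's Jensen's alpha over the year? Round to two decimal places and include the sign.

+1.66%

Realised HPR = (P1 + D1 − P0) / P0 = (171.84 + 7.17 − 161.55) / 161.55 = 17.46 / 161.55 = 10.8078%
CAPM required = R_f + β·MRP = 3.5% + 1.13 × 5.0% = 9.1500%
α = realised − required = 10.8078% − 9.1500% = +1.66%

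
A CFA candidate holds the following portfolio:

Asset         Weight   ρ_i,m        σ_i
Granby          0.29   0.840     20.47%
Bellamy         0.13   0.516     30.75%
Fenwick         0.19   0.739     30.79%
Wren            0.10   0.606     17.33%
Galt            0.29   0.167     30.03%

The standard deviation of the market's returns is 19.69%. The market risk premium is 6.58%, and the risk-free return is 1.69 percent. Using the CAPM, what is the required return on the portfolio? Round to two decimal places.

6.33%

β_Granby = 0.840 × 20.47% / 19.69% = 0.8733
β_Bellamy = 0.516 × 30.75% / 19.69% = 0.8058
β_Fenwick = 0.739 × 30.79% / 19.69% = 1.1556
β_Wren = 0.606 × 17.33% / 19.69% = 0.5334
β_Galt = 0.167 × 30.03% / 19.69% = 0.2547
β_P = Σ w_i β_i = 0.29×0.8733 + 0.13×0.8058 + 0.19×1.1556 + 0.10×0.5334 + 0.29×0.2547 = 0.7048
E(R_P) = R_f + β_P × MRP = 1.69% + 0.7048 × 6.58% = 6.33%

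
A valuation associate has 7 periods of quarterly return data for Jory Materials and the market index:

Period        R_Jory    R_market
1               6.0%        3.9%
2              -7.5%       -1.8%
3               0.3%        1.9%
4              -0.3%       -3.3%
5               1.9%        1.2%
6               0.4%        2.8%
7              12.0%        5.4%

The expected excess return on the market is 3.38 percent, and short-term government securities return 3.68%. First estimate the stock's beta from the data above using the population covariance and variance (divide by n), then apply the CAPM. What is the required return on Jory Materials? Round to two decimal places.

8.93%

Mean R_i = (6.0 − 7.5 + 0.3 − 0.3 + 1.9 + 0.4 + 12.0) / 7 = 1.8286%
Mean R_m = (3.9 − 1.8 + 1.9 − 3.3 + 1.2 + 2.8 + 5.4) / 7 = 1.4429%
Σ(R_i − R̄_i)(R_m − R̄_m) = 88.1914  ⇒  Cov = 88.1914 / 7 = 12.5988
Σ(R_m − R̄_m)² = 56.8171  ⇒  Var(R_m) = 56.8171 / 7 = 8.1167
β = Cov / Var(R_m) = 12.5988 / 8.1167 = 1.5522
E(R) = R_f + β × MRP = 3.68% + 1.5522 × 3.38% = 8.93%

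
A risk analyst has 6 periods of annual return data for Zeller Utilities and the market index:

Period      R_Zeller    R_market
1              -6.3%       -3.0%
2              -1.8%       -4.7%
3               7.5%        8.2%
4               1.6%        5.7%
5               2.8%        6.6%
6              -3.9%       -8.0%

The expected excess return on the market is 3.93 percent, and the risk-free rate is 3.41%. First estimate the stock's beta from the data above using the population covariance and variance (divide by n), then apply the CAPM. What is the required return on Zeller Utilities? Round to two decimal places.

5.89%

Mean R_i = (-6.3 − 1.8 + 7.5 + 1.6 + 2.8 − 3.9) / 6 = -0.0167%
Mean R_m = (-3.0 − 4.7 + 8.2 + 5.7 + 6.6 − 8.0) / 6 = 0.8000%
Σ(R_i − R̄_i)(R_m − R̄_m) = 147.7400  ⇒  Cov = 147.7400 / 6 = 24.6233
Σ(R_m − R̄_m)² = 234.5400  ⇒  Var(R_m) = 234.5400 / 6 = 39.0900
β = Cov / Var(R_m) = 24.6233 / 39.0900 = 0.6299
E(R) = R_f + β × MRP = 3.41% + 0.6299 × 3.93% = 5.89%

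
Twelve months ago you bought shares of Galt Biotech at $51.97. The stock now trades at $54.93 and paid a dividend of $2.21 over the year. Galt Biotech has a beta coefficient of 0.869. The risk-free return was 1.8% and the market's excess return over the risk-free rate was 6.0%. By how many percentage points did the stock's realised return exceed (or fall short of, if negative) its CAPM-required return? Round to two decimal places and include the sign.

+2.93%

Realised HPR = (P1 + D1 − P0) / P0 = (54.93 + 2.21 − 51.97) / 51.97 = 5.17 / 51.97 = 9.9480%
CAPM required = R_f + β·MRP = 1.8% + 0.869 × 6.0% = 7.0140%
α = realised − required = 9.9480% − 7.0140% = +2.93%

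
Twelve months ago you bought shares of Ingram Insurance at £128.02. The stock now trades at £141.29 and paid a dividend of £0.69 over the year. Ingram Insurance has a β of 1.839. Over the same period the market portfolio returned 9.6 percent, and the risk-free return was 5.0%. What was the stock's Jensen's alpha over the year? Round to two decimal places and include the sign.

-2.55%

Realised HPR = (P1 + D1 − P0) / P0 = (141.29 + 0.69 − 128.02) / 128.02 = 13.96 / 128.02 = 10.9045%
MRP = 9.6% − 5.0% = 4.60%
CAPM required = R_f + β·MRP = 5.0% + 1.839 × 4.6% = 13.4594%
α = realised − required = 10.9045% − 13.4594% = -2.55%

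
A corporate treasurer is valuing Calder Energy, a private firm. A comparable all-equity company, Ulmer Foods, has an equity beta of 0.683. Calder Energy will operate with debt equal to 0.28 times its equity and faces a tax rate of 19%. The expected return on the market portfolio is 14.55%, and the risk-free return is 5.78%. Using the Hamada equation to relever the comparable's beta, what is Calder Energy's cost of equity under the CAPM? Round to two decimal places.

13.13%

β_L = β_U × [1 + (1 − t)(D/E)] = 0.683 × [1 + (1 − 0.19) × 0.28]
    = 0.683 × [1 + 0.81 × 0.28] = 0.683 × 1.2268 = 0.8379
MRP = 14.55% − 5.78% = 8.77%
E(R) = R_f + β_L × MRP = 5.78% + 0.8379 × 8.77% = 13.13%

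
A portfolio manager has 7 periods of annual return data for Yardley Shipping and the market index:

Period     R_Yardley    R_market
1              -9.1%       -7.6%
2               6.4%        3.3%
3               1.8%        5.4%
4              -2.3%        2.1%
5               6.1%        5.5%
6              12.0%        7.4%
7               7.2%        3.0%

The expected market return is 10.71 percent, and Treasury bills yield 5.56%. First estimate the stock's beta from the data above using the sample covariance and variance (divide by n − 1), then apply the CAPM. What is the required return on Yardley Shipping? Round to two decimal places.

11.95%

Mean R_i = (-9.1 + 6.4 + 1.8 − 2.3 + 6.1 + 12.0 + 7.2) / 7 = 3.1571%
Mean R_m = (-7.6 + 3.3 + 5.4 + 2.1 + 5.5 + 7.4 + 3.0) / 7 = 2.7286%
Σ(R_i − R̄_i)(R_m − R̄_m) = 178.8186  ⇒  Cov = 178.8186 / 6 = 29.8031
Σ(R_m − R̄_m)² = 144.1143  ⇒  Var(R_m) = 144.1143 / 6 = 24.0191
β = Cov / Var(R_m) = 29.8031 / 24.0191 = 1.2408
MRP = 10.71% − 5.56% = 5.15%
E(R) = R_f + β × MRP = 5.56% + 1.2408 × 5.15% = 11.95%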